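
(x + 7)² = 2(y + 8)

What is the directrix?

Vertex (-7, -8); 4p = 2 so p = 1/2. Opens up.
Directrix is the horizontal line y = k − p = -8 − (1/2) = -17/2.

y = -17/2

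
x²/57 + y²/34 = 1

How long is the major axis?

Center (0, 0). The larger denominator 57 sits under the x-term, so the major axis is horizontal; a² = 57, b² = 34.
a² = 57 so a = √57; the major axis has length 2a = 2√57.

2√57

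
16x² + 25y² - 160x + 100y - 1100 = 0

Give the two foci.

Rearranging, 16(x² - 10x) + 25(y² + 4y) = 1100.
16(x - 5)² + 25(y + 2)² = 1100 + 400 + 100 = 1600
Divide through by 1600 to get (x - 5)²/100 + (y + 2)²/64 = 1.
Ellipse, center (5, -2), major axis horizontal; a² = 100, b² = 64.
c² = a² - b² = 100 - 64 = 36, so c = 6.
Foci lie on the horizontal axis through the center: (h ± c, k).

(-1, -2) and (11, -2)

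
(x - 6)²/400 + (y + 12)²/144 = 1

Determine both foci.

(-10, -12) and (22, -12)

Center (6, -12). The larger denominator 400 sits under the x-term, so the major axis is horizontal; a² = 400, b² = 144.
c² = a² - b² = 400 - 144 = 256, so c = 16.
Foci lie on the horizontal axis through the center: (h ± c, k).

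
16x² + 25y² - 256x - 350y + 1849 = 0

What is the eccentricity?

e = 3/5

16(x² - 16x) + 25(y² - 14y) = -1849
16(x - 8)² + 25(y - 7)² = -1849 + 1024 + 1225 = 400
Divide through by 400 to get (x - 8)²/25 + (y - 7)²/16 = 1.
Ellipse, center (8, 7), major axis horizontal; a² = 25, b² = 16.
c² = a² - b² = 9, so c = 3.
e = c/a = 3/5.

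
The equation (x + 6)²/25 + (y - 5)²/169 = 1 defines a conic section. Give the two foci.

(-6, -7) and (-6, 17)

Center (-6, 5). The larger denominator 169 sits under the y-term, so the major axis is vertical; a² = 169, b² = 25.
c² = a² - b² = 169 - 25 = 144, so c = 12.
Foci lie on the vertical axis through the center: (h, k ± c).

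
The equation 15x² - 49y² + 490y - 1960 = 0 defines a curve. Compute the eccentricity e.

Group: 15x² -49(y² - 10y) = 1960
Complete the square: 15x² -49(y - 5)² = 1960 + 0 - 1225 = 735
Divide by 735: x²/49 - (y - 5)²/15 = 1
Hyperbola, center (0, 5), transverse axis horizontal; a² = 49, b² = 15.
c² = a² + b² = 64, so c = 8.
e = c/a = 8/7.

e = 8/7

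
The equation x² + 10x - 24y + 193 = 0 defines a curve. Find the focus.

Only x is squared. Complete the square in x: (x + 5)² = 24(y - 7).
Vertex (-5, 7); 4p = 24 so p = 6. Opens up.
Focus is p units from the vertex along the axis: (h, k + p).

(-5, 13)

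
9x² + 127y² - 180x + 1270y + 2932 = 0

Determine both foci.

Group the x- and y-terms: 9(x² - 20x) + 127(y² + 10y) = -2932
Complete the square in x and y: 9(x - 10)² + 127(y + 5)² = -2932 + 900 + 3175 = 1143
Divide by 1143: (x - 10)²/127 + (y + 5)²/9 = 1
Ellipse, center (10, -5), major axis horizontal; a² = 127, b² = 9.
c² = a² - b² = 127 - 9 = 118, so c = √118.
Foci lie on the horizontal axis through the center: (h ± c, k).

(10 - √118, -5) and (10 + √118, -5)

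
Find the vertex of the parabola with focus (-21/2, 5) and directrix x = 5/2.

The vertex is the midpoint between the focus and the directrix along the axis of symmetry.
Axis is horizontal (directrix is vertical). Vertex x-coordinate = (-21/2 + 5/2)/2 = -4; y-coordinate = 5.

(-4, 5)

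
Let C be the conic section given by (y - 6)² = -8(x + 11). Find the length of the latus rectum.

Vertex (-11, 6); 4p = -8 so p = -2. Opens left.
Latus rectum length = |4p| = 8.

8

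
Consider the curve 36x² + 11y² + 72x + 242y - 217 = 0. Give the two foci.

(-1, -21) and (-1, -1)

36(x² + 2x) + 11(y² + 22y) = 217
Complete the square: 36(x + 1)² + 11(y + 11)² = 217 + 36 + 1331 = 1584
Dividing both sides by 1584: (x + 1)²/44 + (y + 11)²/144 = 1
Ellipse, center (-1, -11), major axis vertical; a² = 144, b² = 44.
c² = a² - b² = 144 - 44 = 100, so c = 10.
Foci lie on the vertical axis through the center: (h, k ± c).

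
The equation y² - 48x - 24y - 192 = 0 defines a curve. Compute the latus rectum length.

48

Only y is squared. Complete the square in y: (y - 12)² = 48(x + 7).
Vertex (-7, 12); 4p = 48 so p = 12. Opens right.
Latus rectum length = |4p| = 48.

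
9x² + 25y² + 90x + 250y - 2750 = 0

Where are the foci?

9(x² + 10x) + 25(y² + 10y) = 2750
Complete the square: 9(x + 5)² + 25(y + 5)² = 2750 + 225 + 625 = 3600
Divide by 3600: (x + 5)²/400 + (y + 5)²/144 = 1
Ellipse, center (-5, -5), major axis horizontal; a² = 400, b² = 144.
c² = a² - b² = 400 - 144 = 256, so c = 16.
Foci lie on the horizontal axis through the center: (h ± c, k).

(-21, -5) and (11, -5)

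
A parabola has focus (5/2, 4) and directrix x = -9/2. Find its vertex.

The vertex is the midpoint between the focus and the directrix along the axis of symmetry.
Axis is horizontal (directrix is vertical). Vertex x-coordinate = (5/2 + (-9/2))/2 = -1; y-coordinate = 4.

(-1, 4)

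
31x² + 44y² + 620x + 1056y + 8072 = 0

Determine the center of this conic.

(-10, -12)

31(x² + 20x) + 44(y² + 24y) = -8072
31(x + 10)² + 44(y + 12)² = -8072 + 3100 + 6336 = 1364
Divide through by 1364 to get (x + 10)²/44 + (y + 12)²/31 = 1.
Ellipse with center (-10, -12).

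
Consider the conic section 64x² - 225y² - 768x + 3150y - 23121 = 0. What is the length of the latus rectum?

Group: 64(x² - 12x) -225(y² - 14y) = 23121
64(x - 6)² -225(y - 7)² = 23121 + 2304 - 11025 = 14400
Divide by 14400: (x - 6)²/225 - (y - 7)²/64 = 1
Hyperbola, center (6, 7), transverse axis horizontal; a² = 225, b² = 64.
Latus rectum length = 2b²/a = 2·64/15 = 128/15.

128/15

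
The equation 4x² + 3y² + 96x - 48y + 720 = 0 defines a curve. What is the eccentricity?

e = 1/2

Collect terms: 4(x² + 24x) + 3(y² - 16y) = -720
Completing the square gives 4(x + 12)² + 3(y - 8)² = -720 + 576 + 192 = 48.
Divide through by 48 to get (x + 12)²/12 + (y - 8)²/16 = 1.
Ellipse, center (-12, 8), major axis vertical; a² = 16, b² = 12.
c² = a² - b² = 4, so c = 2.
e = c/a = 2/4 = 1/2.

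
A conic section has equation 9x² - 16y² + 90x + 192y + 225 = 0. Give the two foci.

Group the x- and y-terms: 9(x² + 10x) -16(y² - 12y) = -225
Complete the square in x and y: 9(x + 5)² -16(y - 6)² = -225 + 225 - 576 = -576
Dividing both sides by -576: (y - 6)²/36 - (x + 5)²/64 = 1
Hyperbola, center (-5, 6), transverse axis vertical; a² = 36, b² = 64.
c² = a² + b² = 36 + 64 = 100, so c = 10.
Foci lie on the vertical axis through the center: (h, k ± c).

(-5, -4) and (-5, 16)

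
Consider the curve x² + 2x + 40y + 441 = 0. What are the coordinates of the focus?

Only x is squared. Complete the square in x: (x + 1)² = -40(y + 11).
Vertex (-1, -11); 4p = -40 so p = -10. Opens down.
Focus is p units from the vertex along the axis: (h, k + p).

(-1, -21)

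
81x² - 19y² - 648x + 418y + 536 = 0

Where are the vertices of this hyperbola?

(4, 2) and (4, 20)

Group the x- and y-terms: 81(x² - 8x) -19(y² - 22y) = -536
Complete the square in x and y: 81(x - 4)² -19(y - 11)² = -536 + 1296 - 2299 = -1539
Divide by -1539: (y - 11)²/81 - (x - 4)²/19 = 1
Hyperbola, center (4, 11), transverse axis vertical; a² = 81, b² = 19.
a = 9. Vertices at (h, k ± a).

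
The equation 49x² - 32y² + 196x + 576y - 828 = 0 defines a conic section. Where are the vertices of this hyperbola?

(-2, 2) and (-2, 16)

49(x² + 4x) -32(y² - 18y) = 828
Complete the square in x and y: 49(x + 2)² -32(y - 9)² = 828 + 196 - 2592 = -1568
Divide through by -1568 to get (y - 9)²/49 - (x + 2)²/32 = 1.
Hyperbola, center (-2, 9), transverse axis vertical; a² = 49, b² = 32.
a = 7. Vertices at (h, k ± a).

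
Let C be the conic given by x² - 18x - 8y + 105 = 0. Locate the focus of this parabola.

Only x is squared. Complete the square in x: (x - 9)² = 8(y - 3).
Vertex (9, 3); 4p = 8 so p = 2. Opens up.
Focus is p units from the vertex along the axis: (h, k + p).

(9, 5)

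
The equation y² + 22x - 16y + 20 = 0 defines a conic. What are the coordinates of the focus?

(-7/2, 8)

Only y is squared. Complete the square in y: (y - 8)² = -22(x - 2).
Vertex (2, 8); 4p = -22 so p = -11/2. Opens left.
Focus is p units from the vertex along the axis: (h + p, k).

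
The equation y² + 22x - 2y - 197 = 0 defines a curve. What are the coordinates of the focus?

Only y is squared. Complete the square in y: (y - 1)² = -22(x - 9).
Vertex (9, 1); 4p = -22 so p = -11/2. Opens left.
Focus is p units from the vertex along the axis: (h + p, k).

(7/2, 1)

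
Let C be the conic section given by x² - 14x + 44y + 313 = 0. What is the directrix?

y = 5

Only x is squared. Complete the square in x: (x - 7)² = -44(y + 6).
Vertex (7, -6); 4p = -44 so p = -11. Opens down.
Directrix is the horizontal line y = k − p = -6 − (-11) = 5.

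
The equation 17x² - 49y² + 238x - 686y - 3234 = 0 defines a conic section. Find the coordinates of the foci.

(-7 - 2√33, -7) and (-7 + 2√33, -7)

Group: 17(x² + 14x) -49(y² + 14y) = 3234
17(x + 7)² -49(y + 7)² = 3234 + 833 - 2401 = 1666
Divide through by 1666 to get (x + 7)²/98 - (y + 7)²/34 = 1.
Hyperbola, center (-7, -7), transverse axis horizontal; a² = 98, b² = 34.
c² = a² + b² = 98 + 34 = 132, so c = 2√33.
Foci lie on the horizontal axis through the center: (h ± c, k).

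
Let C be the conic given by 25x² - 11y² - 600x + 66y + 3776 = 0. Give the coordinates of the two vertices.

25(x² - 24x) -11(y² - 6y) = -3776
Completing the square gives 25(x - 12)² -11(y - 3)² = -3776 + 3600 - 99 = -275.
Divide by -275: (y - 3)²/25 - (x - 12)²/11 = 1
Hyperbola, center (12, 3), transverse axis vertical; a² = 25, b² = 11.
a = 5. Vertices at (h, k ± a).

(12, -2) and (12, 8)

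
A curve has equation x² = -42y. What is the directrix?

y = 21/2

Vertex (0, 0); 4p = -42 so p = -21/2. Opens down.
Directrix is the horizontal line y = k − p = 0 − (-21/2) = 21/2.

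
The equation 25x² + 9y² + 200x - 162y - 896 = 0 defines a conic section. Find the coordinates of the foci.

(-4, -3) and (-4, 21)

Group: 25(x² + 8x) + 9(y² - 18y) = 896
Complete the square: 25(x + 4)² + 9(y - 9)² = 896 + 400 + 729 = 2025
Dividing both sides by 2025: (x + 4)²/81 + (y - 9)²/225 = 1
Ellipse, center (-4, 9), major axis vertical; a² = 225, b² = 81.
c² = a² - b² = 225 - 81 = 144, so c = 12.
Foci lie on the vertical axis through the center: (h, k ± c).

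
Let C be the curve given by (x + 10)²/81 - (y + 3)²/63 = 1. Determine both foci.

(-22, -3) and (2, -3)

Center (-10, -3). The positive term is the x-term, so the transverse axis is horizontal; a² = 81, b² = 63.
c² = a² + b² = 81 + 63 = 144, so c = 12.
Foci lie on the horizontal axis through the center: (h ± c, k).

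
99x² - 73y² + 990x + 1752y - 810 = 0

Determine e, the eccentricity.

e = 2√473/33

99(x² + 10x) -73(y² - 24y) = 810
Complete the square: 99(x + 5)² -73(y - 12)² = 810 + 2475 - 10512 = -7227
Divide through by -7227 to get (y - 12)²/99 - (x + 5)²/73 = 1.
Hyperbola, center (-5, 12), transverse axis vertical; a² = 99, b² = 73.
c² = a² + b² = 172, so c = 2√43.
e = c/a = 2√43/3√11 = 2√473/33.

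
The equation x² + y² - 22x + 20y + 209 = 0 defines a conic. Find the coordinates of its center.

(11, -10)

Collect terms: (x² - 22x) + (y² + 20y) = -209
Completing the square gives (x - 11)² + (y + 10)² = -209 + 121 + 100 = 12.
So (x - 11)² + (y + 10)² = 12.
Circle centered at (11, -10) with r² = 12.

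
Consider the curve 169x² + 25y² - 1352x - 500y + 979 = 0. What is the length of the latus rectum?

169(x² - 8x) + 25(y² - 20y) = -979
Complete the square in x and y: 169(x - 4)² + 25(y - 10)² = -979 + 2704 + 2500 = 4225
Divide through by 4225 to get (x - 4)²/25 + (y - 10)²/169 = 1.
Ellipse, center (4, 10), major axis vertical; a² = 169, b² = 25.
Latus rectum length = 2b²/a = 2·25/13 = 50/13.

50/13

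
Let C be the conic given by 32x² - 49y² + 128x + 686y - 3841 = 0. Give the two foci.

Group the x- and y-terms: 32(x² + 4x) -49(y² - 14y) = 3841
Complete the square: 32(x + 2)² -49(y - 7)² = 3841 + 128 - 2401 = 1568
Divide through by 1568 to get (x + 2)²/49 - (y - 7)²/32 = 1.
Hyperbola, center (-2, 7), transverse axis horizontal; a² = 49, b² = 32.
c² = a² + b² = 49 + 32 = 81, so c = 9.
Foci lie on the horizontal axis through the center: (h ± c, k).

(-11, 7) and (7, 7)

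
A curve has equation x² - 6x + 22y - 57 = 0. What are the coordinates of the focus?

Only x is squared. Complete the square in x: (x - 3)² = -22(y - 3).
Vertex (3, 3); 4p = -22 so p = -11/2. Opens down.
Focus is p units from the vertex along the axis: (h, k + p).

(3, -5/2)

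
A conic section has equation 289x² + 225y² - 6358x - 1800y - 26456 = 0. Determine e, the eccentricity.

Collect terms: 289(x² - 22x) + 225(y² - 8y) = 26456
289(x - 11)² + 225(y - 4)² = 26456 + 34969 + 3600 = 65025
Divide by 65025: (x - 11)²/225 + (y - 4)²/289 = 1
Ellipse, center (11, 4), major axis vertical; a² = 289, b² = 225.
c² = a² - b² = 64, so c = 8.
e = c/a = 8/17.

e = 8/17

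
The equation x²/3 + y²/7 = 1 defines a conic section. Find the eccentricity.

e = 2√7/7

Center (0, 0). The larger denominator 7 sits under the y-term, so the major axis is vertical; a² = 7, b² = 3.
c² = a² - b² = 4, so c = 2.
e = c/a = 2/√7 = 2√7/7.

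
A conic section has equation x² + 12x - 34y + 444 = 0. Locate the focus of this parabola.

Only x is squared. Complete the square in x: (x + 6)² = 34(y - 12).
Vertex (-6, 12); 4p = 34 so p = 17/2. Opens up.
Focus is p units from the vertex along the axis: (h, k + p).

(-6, 41/2)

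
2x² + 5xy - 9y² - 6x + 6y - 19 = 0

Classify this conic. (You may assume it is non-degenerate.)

A = 2, B = 5, C = -9.
Discriminant B² − 4AC = 5² − 4·2·(-9) = 97.
B² − 4AC > 0 ⇒ hyperbola.

hyperbola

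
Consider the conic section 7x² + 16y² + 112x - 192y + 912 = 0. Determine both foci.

(-11, 6) and (-5, 6)

Rearranging, 7(x² + 16x) + 16(y² - 12y) = -912.
Completing the square gives 7(x + 8)² + 16(y - 6)² = -912 + 448 + 576 = 112.
Dividing both sides by 112: (x + 8)²/16 + (y - 6)²/7 = 1
Ellipse, center (-8, 6), major axis horizontal; a² = 16, b² = 7.
c² = a² - b² = 16 - 7 = 9, so c = 3.
Foci lie on the horizontal axis through the center: (h ± c, k).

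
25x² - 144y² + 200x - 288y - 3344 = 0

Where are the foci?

Group the x- and y-terms: 25(x² + 8x) -144(y² + 2y) = 3344
Complete the square: 25(x + 4)² -144(y + 1)² = 3344 + 400 - 144 = 3600
Divide through by 3600 to get (x + 4)²/144 - (y + 1)²/25 = 1.
Hyperbola, center (-4, -1), transverse axis horizontal; a² = 144, b² = 25.
c² = a² + b² = 144 + 25 = 169, so c = 13.
Foci lie on the horizontal axis through the center: (h ± c, k).

(-17, -1) and (9, -1)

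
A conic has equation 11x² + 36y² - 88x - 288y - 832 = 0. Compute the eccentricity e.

e = 5/6

Collect terms: 11(x² - 8x) + 36(y² - 8y) = 832
Complete the square: 11(x - 4)² + 36(y - 4)² = 832 + 176 + 576 = 1584
Dividing both sides by 1584: (x - 4)²/144 + (y - 4)²/44 = 1
Ellipse, center (4, 4), major axis horizontal; a² = 144, b² = 44.
c² = a² - b² = 100, so c = 10.
e = c/a = 10/12 = 5/6.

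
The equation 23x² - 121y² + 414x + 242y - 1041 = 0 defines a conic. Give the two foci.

(-21, 1) and (3, 1)

Group: 23(x² + 18x) -121(y² - 2y) = 1041
Complete the square in x and y: 23(x + 9)² -121(y - 1)² = 1041 + 1863 - 121 = 2783
Dividing both sides by 2783: (x + 9)²/121 - (y - 1)²/23 = 1
Hyperbola, center (-9, 1), transverse axis horizontal; a² = 121, b² = 23.
c² = a² + b² = 121 + 23 = 144, so c = 12.
Foci lie on the horizontal axis through the center: (h ± c, k).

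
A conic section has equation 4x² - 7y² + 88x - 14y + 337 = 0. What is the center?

(-11, -1)

Group: 4(x² + 22x) -7(y² + 2y) = -337
4(x + 11)² -7(y + 1)² = -337 + 484 - 7 = 140
Dividing both sides by 140: (x + 11)²/35 - (y + 1)²/20 = 1
Hyperbola with center (-11, -1).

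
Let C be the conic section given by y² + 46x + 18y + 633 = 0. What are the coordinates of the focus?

Only y is squared. Complete the square in y: (y + 9)² = -46(x + 12).
Vertex (-12, -9); 4p = -46 so p = -23/2. Opens left.
Focus is p units from the vertex along the axis: (h + p, k).

(-47/2, -9)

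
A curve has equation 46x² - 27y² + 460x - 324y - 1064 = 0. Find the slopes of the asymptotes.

√138/9 and -√138/9

Rearranging, 46(x² + 10x) -27(y² + 12y) = 1064.
Complete the square: 46(x + 5)² -27(y + 6)² = 1064 + 1150 - 972 = 1242
Divide through by 1242 to get (x + 5)²/27 - (y + 6)²/46 = 1.
Hyperbola, center (-5, -6), transverse axis horizontal; a² = 27, b² = 46.
For a horizontal hyperbola the asymptotes have slope ±b/a.
Here that is ±√46/3√3 = ±√138/9.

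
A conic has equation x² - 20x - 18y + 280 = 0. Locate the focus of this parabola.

(10, 29/2)

Only x is squared. Complete the square in x: (x - 10)² = 18(y - 10).
Vertex (10, 10); 4p = 18 so p = 9/2. Opens up.
Focus is p units from the vertex along the axis: (h, k + p).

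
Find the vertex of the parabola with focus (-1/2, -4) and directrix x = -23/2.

(-6, -4)

The vertex is the midpoint between the focus and the directrix along the axis of symmetry.
Axis is horizontal (directrix is vertical). Vertex x-coordinate = (-1/2 + (-23/2))/2 = -6; y-coordinate = -4.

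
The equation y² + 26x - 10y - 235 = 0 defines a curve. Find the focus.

(7/2, 5)

Only y is squared. Complete the square in y: (y - 5)² = -26(x - 10).
Vertex (10, 5); 4p = -26 so p = -13/2. Opens left.
Focus is p units from the vertex along the axis: (h + p, k).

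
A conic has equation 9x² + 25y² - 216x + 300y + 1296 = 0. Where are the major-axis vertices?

Group the x- and y-terms: 9(x² - 24x) + 25(y² + 12y) = -1296
Complete the square: 9(x - 12)² + 25(y + 6)² = -1296 + 1296 + 900 = 900
Dividing both sides by 900: (x - 12)²/100 + (y + 6)²/36 = 1
Ellipse, center (12, -6), major axis horizontal; a² = 100, b² = 36.
a = 10. Vertices at (h ± a, k).

(2, -6) and (22, -6)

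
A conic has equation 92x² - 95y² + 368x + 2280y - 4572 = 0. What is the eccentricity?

92(x² + 4x) -95(y² - 24y) = 4572
Completing the square gives 92(x + 2)² -95(y - 12)² = 4572 + 368 - 13680 = -8740.
Divide through by -8740 to get (y - 12)²/92 - (x + 2)²/95 = 1.
Hyperbola, center (-2, 12), transverse axis vertical; a² = 92, b² = 95.
c² = a² + b² = 187, so c = √187.
e = c/a = √187/2√23 = √4301/46.

e = √4301/46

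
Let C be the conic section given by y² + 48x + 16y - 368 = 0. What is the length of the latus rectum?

Only y is squared. Complete the square in y: (y + 8)² = -48(x - 9).
Vertex (9, -8); 4p = -48 so p = -12. Opens left.
Latus rectum length = |4p| = 48.

48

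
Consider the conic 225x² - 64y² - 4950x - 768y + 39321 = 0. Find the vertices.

(11, -21) and (11, 9)

Group the x- and y-terms: 225(x² - 22x) -64(y² + 12y) = -39321
Completing the square gives 225(x - 11)² -64(y + 6)² = -39321 + 27225 - 2304 = -14400.
Dividing both sides by -14400: (y + 6)²/225 - (x - 11)²/64 = 1
Hyperbola, center (11, -6), transverse axis vertical; a² = 225, b² = 64.
a = 15. Vertices at (h, k ± a).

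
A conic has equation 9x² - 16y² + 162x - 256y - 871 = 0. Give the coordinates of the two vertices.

Rearranging, 9(x² + 18x) -16(y² + 16y) = 871.
9(x + 9)² -16(y + 8)² = 871 + 729 - 1024 = 576
Divide through by 576 to get (x + 9)²/64 - (y + 8)²/36 = 1.
Hyperbola, center (-9, -8), transverse axis horizontal; a² = 64, b² = 36.
a = 8. Vertices at (h ± a, k).

(-17, -8) and (-1, -8)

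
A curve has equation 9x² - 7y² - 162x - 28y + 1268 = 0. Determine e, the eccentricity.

9(x² - 18x) -7(y² + 4y) = -1268
Complete the square in x and y: 9(x - 9)² -7(y + 2)² = -1268 + 729 - 28 = -567
Divide by -567: (y + 2)²/81 - (x - 9)²/63 = 1
Hyperbola, center (9, -2), transverse axis vertical; a² = 81, b² = 63.
c² = a² + b² = 144, so c = 12.
e = c/a = 12/9 = 4/3.

e = 4/3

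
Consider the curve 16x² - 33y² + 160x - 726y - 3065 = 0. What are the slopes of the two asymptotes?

4√33/33 and -4√33/33

Group: 16(x² + 10x) -33(y² + 22y) = 3065
Complete the square in x and y: 16(x + 5)² -33(y + 11)² = 3065 + 400 - 3993 = -528
Dividing both sides by -528: (y + 11)²/16 - (x + 5)²/33 = 1
Hyperbola, center (-5, -11), transverse axis vertical; a² = 16, b² = 33.
For a vertical hyperbola the asymptotes have slope ±a/b.
Here that is ±4/√33 = ±4√33/33.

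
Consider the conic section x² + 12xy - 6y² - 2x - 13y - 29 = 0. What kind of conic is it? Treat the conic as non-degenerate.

hyperbola

A = 1, B = 12, C = -6.
Discriminant B² − 4AC = 12² − 4·1·(-6) = 168.
B² − 4AC > 0 ⇒ hyperbola.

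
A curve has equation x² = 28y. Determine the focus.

(0, 7)

Vertex (0, 0); 4p = 28 so p = 7. Opens up.
Focus is p units from the vertex along the axis: (h, k + p).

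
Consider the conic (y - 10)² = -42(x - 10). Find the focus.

(-1/2, 10)

Vertex (10, 10); 4p = -42 so p = -21/2. Opens left.
Focus is p units from the vertex along the axis: (h + p, k).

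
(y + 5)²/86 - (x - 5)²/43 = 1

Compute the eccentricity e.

e = √6/2

Center (5, -5). The positive term is the y-term, so the transverse axis is vertical; a² = 86, b² = 43.
c² = a² + b² = 129, so c = √129.
e = c/a = √129/√86 = √6/2.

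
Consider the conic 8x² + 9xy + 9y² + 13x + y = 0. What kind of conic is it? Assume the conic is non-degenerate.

ellipse

A = 8, B = 9, C = 9.
Discriminant B² − 4AC = 9² − 4·8·9 = -207.
B² − 4AC < 0 ⇒ ellipse.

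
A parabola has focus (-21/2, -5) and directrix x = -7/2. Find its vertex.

The vertex is the midpoint between the focus and the directrix along the axis of symmetry.
Axis is horizontal (directrix is vertical). Vertex x-coordinate = (-21/2 + (-7/2))/2 = -7; y-coordinate = -5.

(-7, -5)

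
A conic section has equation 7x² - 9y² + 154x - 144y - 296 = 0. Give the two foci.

(-23, -8) and (1, -8)

Group: 7(x² + 22x) -9(y² + 16y) = 296
7(x + 11)² -9(y + 8)² = 296 + 847 - 576 = 567
Divide by 567: (x + 11)²/81 - (y + 8)²/63 = 1
Hyperbola, center (-11, -8), transverse axis horizontal; a² = 81, b² = 63.
c² = a² + b² = 81 + 63 = 144, so c = 12.
Foci lie on the horizontal axis through the center: (h ± c, k).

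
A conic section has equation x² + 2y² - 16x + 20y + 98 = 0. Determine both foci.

(8 - 2√2, -5) and (8 + 2√2, -5)

Rearranging, (x² - 16x) + 2(y² + 10y) = -98.
Complete the square in x and y: (x - 8)² + 2(y + 5)² = -98 + 64 + 50 = 16
Divide through by 16 to get (x - 8)²/16 + (y + 5)²/8 = 1.
Ellipse, center (8, -5), major axis horizontal; a² = 16, b² = 8.
c² = a² - b² = 16 - 8 = 8, so c = 2√2.
Foci lie on the horizontal axis through the center: (h ± c, k).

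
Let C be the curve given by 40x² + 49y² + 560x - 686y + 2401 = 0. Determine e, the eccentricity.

e = 3/7

40(x² + 14x) + 49(y² - 14y) = -2401
40(x + 7)² + 49(y - 7)² = -2401 + 1960 + 2401 = 1960
Dividing both sides by 1960: (x + 7)²/49 + (y - 7)²/40 = 1
Ellipse, center (-7, 7), major axis horizontal; a² = 49, b² = 40.
c² = a² - b² = 9, so c = 3.
e = c/a = 3/7.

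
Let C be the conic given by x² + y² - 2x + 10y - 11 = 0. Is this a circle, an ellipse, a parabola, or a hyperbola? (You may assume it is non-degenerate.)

circle

No xy term. Coefficients of x² and y² are A = 1, C = 1.
A = C (same sign) ⇒ circle.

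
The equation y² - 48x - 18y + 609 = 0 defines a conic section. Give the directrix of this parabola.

Only y is squared. Complete the square in y: (y - 9)² = 48(x - 11).
Vertex (11, 9); 4p = 48 so p = 12. Opens right.
Directrix is the vertical line x = h − p = 11 − (12) = -1.

x = -1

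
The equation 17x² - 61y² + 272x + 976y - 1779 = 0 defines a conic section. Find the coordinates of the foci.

Collect terms: 17(x² + 16x) -61(y² - 16y) = 1779
Complete the square in x and y: 17(x + 8)² -61(y - 8)² = 1779 + 1088 - 3904 = -1037
Divide by -1037: (y - 8)²/17 - (x + 8)²/61 = 1
Hyperbola, center (-8, 8), transverse axis vertical; a² = 17, b² = 61.
c² = a² + b² = 17 + 61 = 78, so c = √78.
Foci lie on the vertical axis through the center: (h, k ± c).

(-8, 8 - √78) and (-8, 8 + √78)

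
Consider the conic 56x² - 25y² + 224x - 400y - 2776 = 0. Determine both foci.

(-11, -8) and (7, -8)

Group the x- and y-terms: 56(x² + 4x) -25(y² + 16y) = 2776
Completing the square gives 56(x + 2)² -25(y + 8)² = 2776 + 224 - 1600 = 1400.
Divide by 1400: (x + 2)²/25 - (y + 8)²/56 = 1
Hyperbola, center (-2, -8), transverse axis horizontal; a² = 25, b² = 56.
c² = a² + b² = 25 + 56 = 81, so c = 9.
Foci lie on the horizontal axis through the center: (h ± c, k).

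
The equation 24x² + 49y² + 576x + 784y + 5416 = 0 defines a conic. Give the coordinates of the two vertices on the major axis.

(-19, -8) and (-5, -8)

Collect terms: 24(x² + 24x) + 49(y² + 16y) = -5416
Complete the square in x and y: 24(x + 12)² + 49(y + 8)² = -5416 + 3456 + 3136 = 1176
Divide by 1176: (x + 12)²/49 + (y + 8)²/24 = 1
Ellipse, center (-12, -8), major axis horizontal; a² = 49, b² = 24.
a = 7. Vertices at (h ± a, k).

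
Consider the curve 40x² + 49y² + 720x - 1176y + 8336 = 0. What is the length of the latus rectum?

Collect terms: 40(x² + 18x) + 49(y² - 24y) = -8336
Complete the square: 40(x + 9)² + 49(y - 12)² = -8336 + 3240 + 7056 = 1960
Divide by 1960: (x + 9)²/49 + (y - 12)²/40 = 1
Ellipse, center (-9, 12), major axis horizontal; a² = 49, b² = 40.
Latus rectum length = 2b²/a = 2·40/7 = 80/7.

80/7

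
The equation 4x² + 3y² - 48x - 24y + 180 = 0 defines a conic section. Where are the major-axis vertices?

(6, 2) and (6, 6)

4(x² - 12x) + 3(y² - 8y) = -180
Completing the square gives 4(x - 6)² + 3(y - 4)² = -180 + 144 + 48 = 12.
Divide through by 12 to get (x - 6)²/3 + (y - 4)²/4 = 1.
Ellipse, center (6, 4), major axis vertical; a² = 4, b² = 3.
a = 2. Vertices at (h, k ± a).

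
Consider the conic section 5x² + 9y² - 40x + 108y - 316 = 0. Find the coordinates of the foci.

Group the x- and y-terms: 5(x² - 8x) + 9(y² + 12y) = 316
Complete the square: 5(x - 4)² + 9(y + 6)² = 316 + 80 + 324 = 720
Dividing both sides by 720: (x - 4)²/144 + (y + 6)²/80 = 1
Ellipse, center (4, -6), major axis horizontal; a² = 144, b² = 80.
c² = a² - b² = 144 - 80 = 64, so c = 8.
Foci lie on the horizontal axis through the center: (h ± c, k).

(-4, -6) and (12, -6)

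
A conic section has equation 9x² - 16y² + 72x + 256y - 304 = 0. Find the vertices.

Rearranging, 9(x² + 8x) -16(y² - 16y) = 304.
Complete the square in x and y: 9(x + 4)² -16(y - 8)² = 304 + 144 - 1024 = -576
Dividing both sides by -576: (y - 8)²/36 - (x + 4)²/64 = 1
Hyperbola, center (-4, 8), transverse axis vertical; a² = 36, b² = 64.
a = 6. Vertices at (h, k ± a).

(-4, 2) and (-4, 14)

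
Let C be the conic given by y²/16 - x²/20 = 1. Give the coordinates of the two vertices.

Center (0, 0). The positive term is the y-term, so the transverse axis is vertical; a² = 16, b² = 20.
a = 4. Vertices at (h, k ± a).

(0, -4) and (0, 4)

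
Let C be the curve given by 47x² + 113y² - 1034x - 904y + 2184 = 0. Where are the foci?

Group: 47(x² - 22x) + 113(y² - 8y) = -2184
Completing the square gives 47(x - 11)² + 113(y - 4)² = -2184 + 5687 + 1808 = 5311.
Dividing both sides by 5311: (x - 11)²/113 + (y - 4)²/47 = 1
Ellipse, center (11, 4), major axis horizontal; a² = 113, b² = 47.
c² = a² - b² = 113 - 47 = 66, so c = √66.
Foci lie on the horizontal axis through the center: (h ± c, k).

(11 - √66, 4) and (11 + √66, 4)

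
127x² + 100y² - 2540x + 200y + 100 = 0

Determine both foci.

Group the x- and y-terms: 127(x² - 20x) + 100(y² + 2y) = -100
127(x - 10)² + 100(y + 1)² = -100 + 12700 + 100 = 12700
Divide through by 12700 to get (x - 10)²/100 + (y + 1)²/127 = 1.
Ellipse, center (10, -1), major axis vertical; a² = 127, b² = 100.
c² = a² - b² = 127 - 100 = 27, so c = 3√3.
Foci lie on the vertical axis through the center: (h, k ± c).

(10, -1 - 3√3) and (10, -1 + 3√3)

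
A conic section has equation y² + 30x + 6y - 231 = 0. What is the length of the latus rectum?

Only y is squared. Complete the square in y: (y + 3)² = -30(x - 8).
Vertex (8, -3); 4p = -30 so p = -15/2. Opens left.
Latus rectum length = |4p| = 30.

30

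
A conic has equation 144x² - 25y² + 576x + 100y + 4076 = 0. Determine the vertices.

(-2, -10) and (-2, 14)

144(x² + 4x) -25(y² - 4y) = -4076
Complete the square in x and y: 144(x + 2)² -25(y - 2)² = -4076 + 576 - 100 = -3600
Divide by -3600: (y - 2)²/144 - (x + 2)²/25 = 1
Hyperbola, center (-2, 2), transverse axis vertical; a² = 144, b² = 25.
a = 12. Vertices at (h, k ± a).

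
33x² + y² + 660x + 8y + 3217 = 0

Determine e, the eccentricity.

e = 4√66/33

Collect terms: 33(x² + 20x) + (y² + 8y) = -3217
Complete the square: 33(x + 10)² + (y + 4)² = -3217 + 3300 + 16 = 99
Dividing both sides by 99: (x + 10)²/3 + (y + 4)²/99 = 1
Ellipse, center (-10, -4), major axis vertical; a² = 99, b² = 3.
c² = a² - b² = 96, so c = 4√6.
e = c/a = 4√6/3√11 = 4√66/33.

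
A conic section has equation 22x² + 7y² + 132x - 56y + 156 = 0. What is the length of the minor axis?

2√7

Group the x- and y-terms: 22(x² + 6x) + 7(y² - 8y) = -156
Complete the square in x and y: 22(x + 3)² + 7(y - 4)² = -156 + 198 + 112 = 154
Divide through by 154 to get (x + 3)²/7 + (y - 4)²/22 = 1.
Ellipse, center (-3, 4), major axis vertical; a² = 22, b² = 7.
b² = 7 so b = √7; the minor axis has length 2b = 2√7.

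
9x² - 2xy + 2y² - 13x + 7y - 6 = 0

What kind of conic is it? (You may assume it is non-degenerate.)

A = 9, B = -2, C = 2.
Discriminant B² − 4AC = (-2)² − 4·9·2 = -68.
B² − 4AC < 0 ⇒ ellipse.

ellipse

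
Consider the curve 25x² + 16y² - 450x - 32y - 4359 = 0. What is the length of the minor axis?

32

Group: 25(x² - 18x) + 16(y² - 2y) = 4359
25(x - 9)² + 16(y - 1)² = 4359 + 2025 + 16 = 6400
Divide by 6400: (x - 9)²/256 + (y - 1)²/400 = 1
Ellipse, center (9, 1), major axis vertical; a² = 400, b² = 256.
b² = 256 so b = 16; the minor axis has length 2b = 32.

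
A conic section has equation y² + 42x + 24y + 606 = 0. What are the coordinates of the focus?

Only y is squared. Complete the square in y: (y + 12)² = -42(x + 11).
Vertex (-11, -12); 4p = -42 so p = -21/2. Opens left.
Focus is p units from the vertex along the axis: (h + p, k).

(-43/2, -12)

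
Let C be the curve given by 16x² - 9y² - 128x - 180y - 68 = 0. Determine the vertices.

Collect terms: 16(x² - 8x) -9(y² + 20y) = 68
Completing the square gives 16(x - 4)² -9(y + 10)² = 68 + 256 - 900 = -576.
Divide by -576: (y + 10)²/64 - (x - 4)²/36 = 1
Hyperbola, center (4, -10), transverse axis vertical; a² = 64, b² = 36.
a = 8. Vertices at (h, k ± a).

(4, -18) and (4, -2)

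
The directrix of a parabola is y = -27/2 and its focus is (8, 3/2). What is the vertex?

(8, -6)

The vertex is the midpoint between the focus and the directrix along the axis of symmetry.
Axis is vertical (directrix is horizontal). Vertex y-coordinate = (3/2 + (-27/2))/2 = -6; x-coordinate = 8.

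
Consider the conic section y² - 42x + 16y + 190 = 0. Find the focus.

Only y is squared. Complete the square in y: (y + 8)² = 42(x - 3).
Vertex (3, -8); 4p = 42 so p = 21/2. Opens right.
Focus is p units from the vertex along the axis: (h + p, k).

(27/2, -8)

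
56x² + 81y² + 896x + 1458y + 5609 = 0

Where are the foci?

(-13, -9) and (-3, -9)

Rearranging, 56(x² + 16x) + 81(y² + 18y) = -5609.
Complete the square in x and y: 56(x + 8)² + 81(y + 9)² = -5609 + 3584 + 6561 = 4536
Divide through by 4536 to get (x + 8)²/81 + (y + 9)²/56 = 1.
Ellipse, center (-8, -9), major axis horizontal; a² = 81, b² = 56.
c² = a² - b² = 81 - 56 = 25, so c = 5.
Foci lie on the horizontal axis through the center: (h ± c, k).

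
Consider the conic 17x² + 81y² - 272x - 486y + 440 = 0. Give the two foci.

Group: 17(x² - 16x) + 81(y² - 6y) = -440
Complete the square in x and y: 17(x - 8)² + 81(y - 3)² = -440 + 1088 + 729 = 1377
Divide by 1377: (x - 8)²/81 + (y - 3)²/17 = 1
Ellipse, center (8, 3), major axis horizontal; a² = 81, b² = 17.
c² = a² - b² = 81 - 17 = 64, so c = 8.
Foci lie on the horizontal axis through the center: (h ± c, k).

(0, 3) and (16, 3)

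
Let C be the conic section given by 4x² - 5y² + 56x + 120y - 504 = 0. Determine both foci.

Group the x- and y-terms: 4(x² + 14x) -5(y² - 24y) = 504
4(x + 7)² -5(y - 12)² = 504 + 196 - 720 = -20
Dividing both sides by -20: (y - 12)²/4 - (x + 7)²/5 = 1
Hyperbola, center (-7, 12), transverse axis vertical; a² = 4, b² = 5.
c² = a² + b² = 4 + 5 = 9, so c = 3.
Foci lie on the vertical axis through the center: (h, k ± c).

(-7, 9) and (-7, 15)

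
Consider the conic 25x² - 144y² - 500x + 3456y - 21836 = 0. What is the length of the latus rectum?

25/6

Collect terms: 25(x² - 20x) -144(y² - 24y) = 21836
Complete the square in x and y: 25(x - 10)² -144(y - 12)² = 21836 + 2500 - 20736 = 3600
Divide by 3600: (x - 10)²/144 - (y - 12)²/25 = 1
Hyperbola, center (10, 12), transverse axis horizontal; a² = 144, b² = 25.
Latus rectum length = 2b²/a = 2·25/12 = 25/6.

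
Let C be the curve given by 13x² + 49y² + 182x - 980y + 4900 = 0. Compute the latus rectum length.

13(x² + 14x) + 49(y² - 20y) = -4900
Complete the square: 13(x + 7)² + 49(y - 10)² = -4900 + 637 + 4900 = 637
Divide through by 637 to get (x + 7)²/49 + (y - 10)²/13 = 1.
Ellipse, center (-7, 10), major axis horizontal; a² = 49, b² = 13.
Latus rectum length = 2b²/a = 2·13/7 = 26/7.

26/7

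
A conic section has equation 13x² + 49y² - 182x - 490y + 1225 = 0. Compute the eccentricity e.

e = 6/7

Group the x- and y-terms: 13(x² - 14x) + 49(y² - 10y) = -1225
Complete the square in x and y: 13(x - 7)² + 49(y - 5)² = -1225 + 637 + 1225 = 637
Divide by 637: (x - 7)²/49 + (y - 5)²/13 = 1
Ellipse, center (7, 5), major axis horizontal; a² = 49, b² = 13.
c² = a² - b² = 36, so c = 6.
e = c/a = 6/7.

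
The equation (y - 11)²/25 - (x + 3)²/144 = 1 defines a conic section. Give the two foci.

Center (-3, 11). The positive term is the y-term, so the transverse axis is vertical; a² = 25, b² = 144.
c² = a² + b² = 25 + 144 = 169, so c = 13.
Foci lie on the vertical axis through the center: (h, k ± c).

(-3, -2) and (-3, 24)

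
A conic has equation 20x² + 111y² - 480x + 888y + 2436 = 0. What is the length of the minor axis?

Group: 20(x² - 24x) + 111(y² + 8y) = -2436
Completing the square gives 20(x - 12)² + 111(y + 4)² = -2436 + 2880 + 1776 = 2220.
Dividing both sides by 2220: (x - 12)²/111 + (y + 4)²/20 = 1
Ellipse, center (12, -4), major axis horizontal; a² = 111, b² = 20.
b² = 20 so b = 2√5; the minor axis has length 2b = 4√5.

4√5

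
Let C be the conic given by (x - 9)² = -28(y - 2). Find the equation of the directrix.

Vertex (9, 2); 4p = -28 so p = -7. Opens down.
Directrix is the horizontal line y = k − p = 2 − (-7) = 9.

y = 9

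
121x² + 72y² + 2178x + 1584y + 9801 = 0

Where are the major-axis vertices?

Group the x- and y-terms: 121(x² + 18x) + 72(y² + 22y) = -9801
Complete the square in x and y: 121(x + 9)² + 72(y + 11)² = -9801 + 9801 + 8712 = 8712
Divide by 8712: (x + 9)²/72 + (y + 11)²/121 = 1
Ellipse, center (-9, -11), major axis vertical; a² = 121, b² = 72.
a = 11. Vertices at (h, k ± a).

(-9, -22) and (-9, 0)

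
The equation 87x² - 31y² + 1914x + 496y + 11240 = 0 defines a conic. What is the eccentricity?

e = √10266/87

87(x² + 22x) -31(y² - 16y) = -11240
Completing the square gives 87(x + 11)² -31(y - 8)² = -11240 + 10527 - 1984 = -2697.
Divide by -2697: (y - 8)²/87 - (x + 11)²/31 = 1
Hyperbola, center (-11, 8), transverse axis vertical; a² = 87, b² = 31.
c² = a² + b² = 118, so c = √118.
e = c/a = √118/√87 = √10266/87.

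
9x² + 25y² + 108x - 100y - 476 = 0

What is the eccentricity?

9(x² + 12x) + 25(y² - 4y) = 476
9(x + 6)² + 25(y - 2)² = 476 + 324 + 100 = 900
Divide through by 900 to get (x + 6)²/100 + (y - 2)²/36 = 1.
Ellipse, center (-6, 2), major axis horizontal; a² = 100, b² = 36.
c² = a² - b² = 64, so c = 8.
e = c/a = 8/10 = 4/5.

e = 4/5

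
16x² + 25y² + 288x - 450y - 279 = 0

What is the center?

(-9, 9)

Group the x- and y-terms: 16(x² + 18x) + 25(y² - 18y) = 279
16(x + 9)² + 25(y - 9)² = 279 + 1296 + 2025 = 3600
Divide through by 3600 to get (x + 9)²/225 + (y - 9)²/144 = 1.
Ellipse with center (-9, 9).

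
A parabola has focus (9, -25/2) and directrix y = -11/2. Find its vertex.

The vertex is the midpoint between the focus and the directrix along the axis of symmetry.
Axis is vertical (directrix is horizontal). Vertex y-coordinate = (-25/2 + (-11/2))/2 = -9; x-coordinate = 9.

(9, -9)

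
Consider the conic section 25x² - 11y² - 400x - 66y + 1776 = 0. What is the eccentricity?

e = 6/5

Rearranging, 25(x² - 16x) -11(y² + 6y) = -1776.
Complete the square: 25(x - 8)² -11(y + 3)² = -1776 + 1600 - 99 = -275
Dividing both sides by -275: (y + 3)²/25 - (x - 8)²/11 = 1
Hyperbola, center (8, -3), transverse axis vertical; a² = 25, b² = 11.
c² = a² + b² = 36, so c = 6.
e = c/a = 6/5.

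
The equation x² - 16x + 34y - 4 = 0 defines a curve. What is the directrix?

Only x is squared. Complete the square in x: (x - 8)² = -34(y - 2).
Vertex (8, 2); 4p = -34 so p = -17/2. Opens down.
Directrix is the horizontal line y = k − p = 2 − (-17/2) = 21/2.

y = 21/2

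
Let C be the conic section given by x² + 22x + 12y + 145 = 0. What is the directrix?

y = 1

Only x is squared. Complete the square in x: (x + 11)² = -12(y + 2).
Vertex (-11, -2); 4p = -12 so p = -3. Opens down.
Directrix is the horizontal line y = k − p = -2 − (-3) = 1.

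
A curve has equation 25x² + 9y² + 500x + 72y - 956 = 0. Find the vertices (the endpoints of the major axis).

(-10, -24) and (-10, 16)

Group the x- and y-terms: 25(x² + 20x) + 9(y² + 8y) = 956
25(x + 10)² + 9(y + 4)² = 956 + 2500 + 144 = 3600
Divide through by 3600 to get (x + 10)²/144 + (y + 4)²/400 = 1.
Ellipse, center (-10, -4), major axis vertical; a² = 400, b² = 144.
a = 20. Vertices at (h, k ± a).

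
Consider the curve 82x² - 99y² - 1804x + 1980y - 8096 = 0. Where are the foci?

(11 - √181, 10) and (11 + √181, 10)

Rearranging, 82(x² - 22x) -99(y² - 20y) = 8096.
Complete the square: 82(x - 11)² -99(y - 10)² = 8096 + 9922 - 9900 = 8118
Divide by 8118: (x - 11)²/99 - (y - 10)²/82 = 1
Hyperbola, center (11, 10), transverse axis horizontal; a² = 99, b² = 82.
c² = a² + b² = 99 + 82 = 181, so c = √181.
Foci lie on the horizontal axis through the center: (h ± c, k).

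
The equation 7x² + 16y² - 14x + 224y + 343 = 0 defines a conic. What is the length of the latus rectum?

Group: 7(x² - 2x) + 16(y² + 14y) = -343
Complete the square: 7(x - 1)² + 16(y + 7)² = -343 + 7 + 784 = 448
Dividing both sides by 448: (x - 1)²/64 + (y + 7)²/28 = 1
Ellipse, center (1, -7), major axis horizontal; a² = 64, b² = 28.
Latus rectum length = 2b²/a = 2·28/8 = 7.

7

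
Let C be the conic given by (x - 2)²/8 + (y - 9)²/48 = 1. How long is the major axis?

8√3

Center (2, 9). The larger denominator 48 sits under the y-term, so the major axis is vertical; a² = 48, b² = 8.
a² = 48 so a = 4√3; the major axis has length 2a = 8√3.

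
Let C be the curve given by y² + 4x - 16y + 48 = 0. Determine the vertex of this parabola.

Only y is squared. Complete the square in y: (y - 8)² = -4(x - 4).
Vertex (4, 8); 4p = -4 so p = -1. Opens left.

(4, 8)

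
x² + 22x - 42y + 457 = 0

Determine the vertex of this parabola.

(-11, 8)

Only x is squared. Complete the square in x: (x + 11)² = 42(y - 8).
Vertex (-11, 8); 4p = 42 so p = 21/2. Opens up.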